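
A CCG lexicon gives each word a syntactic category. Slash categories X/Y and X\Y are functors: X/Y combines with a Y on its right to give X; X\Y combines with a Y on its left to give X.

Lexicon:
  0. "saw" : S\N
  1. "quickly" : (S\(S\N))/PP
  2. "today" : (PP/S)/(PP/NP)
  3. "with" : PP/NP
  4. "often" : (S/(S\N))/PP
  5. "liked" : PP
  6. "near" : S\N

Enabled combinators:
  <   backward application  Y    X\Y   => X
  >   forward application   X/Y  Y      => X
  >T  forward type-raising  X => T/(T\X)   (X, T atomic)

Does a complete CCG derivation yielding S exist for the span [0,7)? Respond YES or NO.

[0,7] S   <
  [0,1] "saw" : S\N
  [1,7] S\(S\N)   >
    [1,2] "quickly" : (S\(S\N))/PP
    [2,7] PP   >
      [2,4] PP/S   >
        [2,3] "today" : (PP/S)/(PP/NP)
        [3,4] "with" : PP/NP
      [4,7] S   >
        [4,6] S/(S\N)   >
          [4,5] "often" : (S/(S\N))/PP
          [5,6] "liked" : PP
        [6,7] "near" : S\N

YES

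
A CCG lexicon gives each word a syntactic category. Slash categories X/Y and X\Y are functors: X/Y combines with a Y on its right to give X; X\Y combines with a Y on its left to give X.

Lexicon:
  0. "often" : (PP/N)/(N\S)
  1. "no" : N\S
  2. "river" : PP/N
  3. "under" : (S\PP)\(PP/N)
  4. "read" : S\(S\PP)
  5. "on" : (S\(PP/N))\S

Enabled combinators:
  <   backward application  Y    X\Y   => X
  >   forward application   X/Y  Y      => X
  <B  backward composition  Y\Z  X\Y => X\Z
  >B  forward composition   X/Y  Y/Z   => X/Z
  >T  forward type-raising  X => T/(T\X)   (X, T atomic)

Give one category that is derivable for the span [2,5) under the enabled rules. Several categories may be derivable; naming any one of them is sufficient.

S

[0,6] S   <
  [0,2] PP/N   >
    [0,1] "often" : (PP/N)/(N\S)
    [1,2] "no" : N\S
  [2,6] S\(PP/N)   <
    [2,5] S   <
      [2,4] S\PP   <
        [2,3] "river" : PP/N
        [3,4] "under" : (S\PP)\(PP/N)
      [4,5] "read" : S\(S\PP)
    [5,6] "on" : (S\(PP/N))\S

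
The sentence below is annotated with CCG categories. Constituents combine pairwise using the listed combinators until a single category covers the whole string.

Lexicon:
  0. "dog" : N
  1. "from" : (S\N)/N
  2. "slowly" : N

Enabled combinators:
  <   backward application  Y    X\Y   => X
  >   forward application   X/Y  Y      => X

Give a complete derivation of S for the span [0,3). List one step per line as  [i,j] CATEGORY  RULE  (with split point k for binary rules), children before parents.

[0,3] S   <
  [0,1] "dog" : N
  [1,3] S\N   >
    [1,2] "from" : (S\N)/N
    [2,3] "slowly" : N

[0,1] N  lex  "dog"
[1,2] (S\N)/N  lex  "from"
[2,3] N  lex  "slowly"
[1,3] S\N  >  k=2
[0,3] S  <  k=1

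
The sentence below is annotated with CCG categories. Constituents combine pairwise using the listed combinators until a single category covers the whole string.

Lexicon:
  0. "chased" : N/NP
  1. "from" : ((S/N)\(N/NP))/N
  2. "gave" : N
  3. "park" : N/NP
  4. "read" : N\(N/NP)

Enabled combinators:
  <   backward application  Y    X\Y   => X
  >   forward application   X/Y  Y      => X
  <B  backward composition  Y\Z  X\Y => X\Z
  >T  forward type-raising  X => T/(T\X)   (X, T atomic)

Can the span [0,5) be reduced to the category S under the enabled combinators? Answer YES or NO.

YES

[0,5] S   >
  [0,3] S/N   <
    [0,1] "chased" : N/NP
    [1,3] (S/N)\(N/NP)   >
      [1,2] "from" : ((S/N)\(N/NP))/N
      [2,3] "gave" : N
  [3,5] N   <
    [3,4] "park" : N/NP
    [4,5] "read" : N\(N/NP)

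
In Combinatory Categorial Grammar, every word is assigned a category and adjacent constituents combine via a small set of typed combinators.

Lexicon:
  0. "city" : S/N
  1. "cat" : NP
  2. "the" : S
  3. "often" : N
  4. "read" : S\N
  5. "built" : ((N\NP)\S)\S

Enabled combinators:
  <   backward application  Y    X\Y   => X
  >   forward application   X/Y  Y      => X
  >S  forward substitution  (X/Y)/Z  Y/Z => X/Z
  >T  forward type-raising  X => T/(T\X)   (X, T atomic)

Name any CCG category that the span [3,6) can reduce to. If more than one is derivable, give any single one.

[0,6] S   >
  [0,1] "city" : S/N
  [1,6] N   >
    [1,2] N/(N\NP)   >T
      [1,2] "cat" : NP
    [2,6] N\NP   <
      [2,3] "the" : S
      [3,6] (N\NP)\S   <
        [3,5] S   <
          [3,4] "often" : N
          [4,5] "read" : S\N
        [5,6] "built" : ((N\NP)\S)\S

(N\NP)\S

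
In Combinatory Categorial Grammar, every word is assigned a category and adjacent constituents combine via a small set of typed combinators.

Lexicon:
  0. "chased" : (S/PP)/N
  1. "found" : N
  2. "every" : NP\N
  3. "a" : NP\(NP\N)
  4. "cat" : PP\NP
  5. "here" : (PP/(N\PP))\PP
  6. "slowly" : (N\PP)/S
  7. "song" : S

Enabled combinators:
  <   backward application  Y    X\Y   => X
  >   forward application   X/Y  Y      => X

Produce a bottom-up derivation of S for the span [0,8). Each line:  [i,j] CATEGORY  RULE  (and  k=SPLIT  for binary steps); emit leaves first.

[0,1] (S/PP)/N  lex  "chased"
[1,2] N  lex  "found"
[0,2] S/PP  >  k=1
[2,3] NP\N  lex  "every"
[3,4] NP\(NP\N)  lex  "a"
[2,4] NP  <  k=3
[4,5] PP\NP  lex  "cat"
[2,5] PP  <  k=4
[5,6] (PP/(N\PP))\PP  lex  "here"
[2,6] PP/(N\PP)  <  k=5
[6,7] (N\PP)/S  lex  "slowly"
[7,8] S  lex  "song"
[6,8] N\PP  >  k=7
[2,8] PP  >  k=6
[0,8] S  >  k=2

[0,8] S   >
  [0,2] S/PP   >
    [0,1] "chased" : (S/PP)/N
    [1,2] "found" : N
  [2,8] PP   >
    [2,6] PP/(N\PP)   <
      [2,5] PP   <
        [2,4] NP   <
          [2,3] "every" : NP\N
          [3,4] "a" : NP\(NP\N)
        [4,5] "cat" : PP\NP
      [5,6] "here" : (PP/(N\PP))\PP
    [6,8] N\PP   >
      [6,7] "slowly" : (N\PP)/S
      [7,8] "song" : S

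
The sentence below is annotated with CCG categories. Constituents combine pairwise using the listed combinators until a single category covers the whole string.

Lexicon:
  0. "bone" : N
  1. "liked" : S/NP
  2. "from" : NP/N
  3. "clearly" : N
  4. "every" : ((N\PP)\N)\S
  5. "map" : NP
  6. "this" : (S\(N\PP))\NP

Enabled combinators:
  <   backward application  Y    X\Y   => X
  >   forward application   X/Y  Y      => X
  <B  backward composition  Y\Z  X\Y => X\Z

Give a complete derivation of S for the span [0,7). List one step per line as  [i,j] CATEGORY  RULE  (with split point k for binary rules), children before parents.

[0,7] S   <
  [0,5] N\PP   <
    [0,1] "bone" : N
    [1,5] (N\PP)\N   <
      [1,4] S   >
        [1,2] "liked" : S/NP
        [2,4] NP   >
          [2,3] "from" : NP/N
          [3,4] "clearly" : N
      [4,5] "every" : ((N\PP)\N)\S
  [5,7] S\(N\PP)   <
    [5,6] "map" : NP
    [6,7] "this" : (S\(N\PP))\NP

[0,1] N  lex  "bone"
[1,2] S/NP  lex  "liked"
[2,3] NP/N  lex  "from"
[3,4] N  lex  "clearly"
[2,4] NP  >  k=3
[1,4] S  >  k=2
[4,5] ((N\PP)\N)\S  lex  "every"
[1,5] (N\PP)\N  <  k=4
[0,5] N\PP  <  k=1
[5,6] NP  lex  "map"
[6,7] (S\(N\PP))\NP  lex  "this"
[5,7] S\(N\PP)  <  k=6
[0,7] S  <  k=5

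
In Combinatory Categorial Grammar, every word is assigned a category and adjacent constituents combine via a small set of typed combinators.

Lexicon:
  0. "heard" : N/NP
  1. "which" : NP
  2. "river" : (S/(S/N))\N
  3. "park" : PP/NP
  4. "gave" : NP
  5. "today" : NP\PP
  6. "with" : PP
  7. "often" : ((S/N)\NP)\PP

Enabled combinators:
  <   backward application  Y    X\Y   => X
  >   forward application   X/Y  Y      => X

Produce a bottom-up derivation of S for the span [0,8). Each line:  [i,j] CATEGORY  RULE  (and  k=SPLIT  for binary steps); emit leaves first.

[0,8] S   >
  [0,3] S/(S/N)   <
    [0,2] N   >
      [0,1] "heard" : N/NP
      [1,2] "which" : NP
    [2,3] "river" : (S/(S/N))\N
  [3,8] S/N   <
    [3,6] NP   <
      [3,5] PP   >
        [3,4] "park" : PP/NP
        [4,5] "gave" : NP
      [5,6] "today" : NP\PP
    [6,8] (S/N)\NP   <
      [6,7] "with" : PP
      [7,8] "often" : ((S/N)\NP)\PP

[0,1] N/NP  lex  "heard"
[1,2] NP  lex  "which"
[0,2] N  >  k=1
[2,3] (S/(S/N))\N  lex  "river"
[0,3] S/(S/N)  <  k=2
[3,4] PP/NP  lex  "park"
[4,5] NP  lex  "gave"
[3,5] PP  >  k=4
[5,6] NP\PP  lex  "today"
[3,6] NP  <  k=5
[6,7] PP  lex  "with"
[7,8] ((S/N)\NP)\PP  lex  "often"
[6,8] (S/N)\NP  <  k=7
[3,8] S/N  <  k=6
[0,8] S  >  k=3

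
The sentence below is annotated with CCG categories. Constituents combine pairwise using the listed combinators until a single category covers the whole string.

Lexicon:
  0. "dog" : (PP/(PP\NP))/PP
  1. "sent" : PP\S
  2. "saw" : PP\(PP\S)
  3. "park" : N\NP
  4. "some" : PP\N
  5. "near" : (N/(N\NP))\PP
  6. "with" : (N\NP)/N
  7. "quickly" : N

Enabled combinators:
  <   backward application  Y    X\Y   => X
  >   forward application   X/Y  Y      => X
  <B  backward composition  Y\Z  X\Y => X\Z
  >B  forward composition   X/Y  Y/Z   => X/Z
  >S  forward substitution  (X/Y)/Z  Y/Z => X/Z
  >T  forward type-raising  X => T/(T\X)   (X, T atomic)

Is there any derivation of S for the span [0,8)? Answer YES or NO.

NO

(PP/(PP\NP))/PP PP\S PP\(PP\S) N\NP PP\N (N/(N\NP))\PP (N\NP)/N N
CKY chart[0,8] = {N, N/(N\N), NP/(NP\N), PP/(PP\N), S/(S\N)}; S ∉ chart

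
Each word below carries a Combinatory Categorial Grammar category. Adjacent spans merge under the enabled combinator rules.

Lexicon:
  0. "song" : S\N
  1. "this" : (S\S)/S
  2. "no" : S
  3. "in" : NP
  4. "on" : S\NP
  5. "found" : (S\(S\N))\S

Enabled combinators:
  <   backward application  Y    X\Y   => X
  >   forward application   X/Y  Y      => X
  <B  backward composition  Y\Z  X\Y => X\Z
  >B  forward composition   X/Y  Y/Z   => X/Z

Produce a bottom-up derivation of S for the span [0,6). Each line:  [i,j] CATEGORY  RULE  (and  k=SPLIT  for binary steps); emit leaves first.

[0,6] S   <
  [0,3] S\N   <B
    [0,1] "song" : S\N
    [1,3] S\S   >
      [1,2] "this" : (S\S)/S
      [2,3] "no" : S
  [3,6] S\(S\N)   <
    [3,5] S   <
      [3,4] "in" : NP
      [4,5] "on" : S\NP
    [5,6] "found" : (S\(S\N))\S

[0,1] S\N  lex  "song"
[1,2] (S\S)/S  lex  "this"
[2,3] S  lex  "no"
[1,3] S\S  >  k=2
[0,3] S\N  <B  k=1
[3,4] NP  lex  "in"
[4,5] S\NP  lex  "on"
[3,5] S  <  k=4
[5,6] (S\(S\N))\S  lex  "found"
[3,6] S\(S\N)  <  k=5
[0,6] S  <  k=3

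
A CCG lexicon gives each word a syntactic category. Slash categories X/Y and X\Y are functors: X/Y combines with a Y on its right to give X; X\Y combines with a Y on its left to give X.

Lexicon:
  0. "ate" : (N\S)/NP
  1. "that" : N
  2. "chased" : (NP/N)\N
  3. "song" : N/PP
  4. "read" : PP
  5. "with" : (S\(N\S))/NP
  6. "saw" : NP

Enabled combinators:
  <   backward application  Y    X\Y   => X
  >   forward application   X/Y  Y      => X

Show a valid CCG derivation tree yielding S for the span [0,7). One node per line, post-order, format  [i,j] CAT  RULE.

[0,1] (N\S)/NP  lex  "ate"
[1,2] N  lex  "that"
[2,3] (NP/N)\N  lex  "chased"
[1,3] NP/N  <  k=2
[3,4] N/PP  lex  "song"
[4,5] PP  lex  "read"
[3,5] N  >  k=4
[1,5] NP  >  k=3
[0,5] N\S  >  k=1
[5,6] (S\(N\S))/NP  lex  "with"
[6,7] NP  lex  "saw"
[5,7] S\(N\S)  >  k=6
[0,7] S  <  k=5

[0,7] S   <
  [0,5] N\S   >
    [0,1] "ate" : (N\S)/NP
    [1,5] NP   >
      [1,3] NP/N   <
        [1,2] "that" : N
        [2,3] "chased" : (NP/N)\N
      [3,5] N   >
        [3,4] "song" : N/PP
        [4,5] "read" : PP
  [5,7] S\(N\S)   >
    [5,6] "with" : (S\(N\S))/NP
    [6,7] "saw" : NP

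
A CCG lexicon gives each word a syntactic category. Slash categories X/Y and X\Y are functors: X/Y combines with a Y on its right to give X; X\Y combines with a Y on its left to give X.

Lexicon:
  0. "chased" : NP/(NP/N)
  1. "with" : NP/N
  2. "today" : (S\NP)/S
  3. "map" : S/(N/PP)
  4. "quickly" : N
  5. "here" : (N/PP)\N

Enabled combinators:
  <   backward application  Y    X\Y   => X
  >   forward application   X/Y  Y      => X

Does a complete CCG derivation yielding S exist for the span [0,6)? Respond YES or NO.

[0,6] S   <
  [0,2] NP   >
    [0,1] "chased" : NP/(NP/N)
    [1,2] "with" : NP/N
  [2,6] S\NP   >
    [2,3] "today" : (S\NP)/S
    [3,6] S   >
      [3,4] "map" : S/(N/PP)
      [4,6] N/PP   <
        [4,5] "quickly" : N
        [5,6] "here" : (N/PP)\N

YES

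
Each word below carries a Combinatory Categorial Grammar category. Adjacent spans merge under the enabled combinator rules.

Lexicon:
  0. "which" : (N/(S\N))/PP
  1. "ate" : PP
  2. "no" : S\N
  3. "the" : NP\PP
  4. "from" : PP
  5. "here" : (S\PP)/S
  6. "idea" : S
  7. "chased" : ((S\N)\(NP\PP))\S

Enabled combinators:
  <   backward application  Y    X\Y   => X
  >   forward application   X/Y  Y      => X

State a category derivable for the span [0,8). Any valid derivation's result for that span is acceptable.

S

[0,8] S   <
  [0,3] N   >
    [0,2] N/(S\N)   >
      [0,1] "which" : (N/(S\N))/PP
      [1,2] "ate" : PP
    [2,3] "no" : S\N
  [3,8] S\N   <
    [3,4] "the" : NP\PP
    [4,8] (S\N)\(NP\PP)   <
      [4,7] S   <
        [4,5] "from" : PP
        [5,7] S\PP   >
          [5,6] "here" : (S\PP)/S
          [6,7] "idea" : S
      [7,8] "chased" : ((S\N)\(NP\PP))\S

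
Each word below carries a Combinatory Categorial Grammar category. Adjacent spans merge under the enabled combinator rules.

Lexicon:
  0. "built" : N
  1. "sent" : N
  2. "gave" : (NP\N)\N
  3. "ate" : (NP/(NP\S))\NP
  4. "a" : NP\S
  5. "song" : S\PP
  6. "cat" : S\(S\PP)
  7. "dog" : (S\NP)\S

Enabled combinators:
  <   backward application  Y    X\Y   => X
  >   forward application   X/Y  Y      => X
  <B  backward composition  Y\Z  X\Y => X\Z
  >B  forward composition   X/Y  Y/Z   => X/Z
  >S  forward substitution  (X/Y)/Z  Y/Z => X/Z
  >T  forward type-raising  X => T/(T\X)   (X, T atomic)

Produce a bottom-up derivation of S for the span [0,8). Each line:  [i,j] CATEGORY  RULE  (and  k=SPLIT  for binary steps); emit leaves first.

[0,8] S   <
  [0,5] NP   >
    [0,4] NP/(NP\S)   <
      [0,3] NP   <
        [0,1] "built" : N
        [1,3] NP\N   <
          [1,2] "sent" : N
          [2,3] "gave" : (NP\N)\N
      [3,4] "ate" : (NP/(NP\S))\NP
    [4,5] "a" : NP\S
  [5,8] S\NP   <
    [5,7] S   <
      [5,6] "song" : S\PP
      [6,7] "cat" : S\(S\PP)
    [7,8] "dog" : (S\NP)\S

[0,1] N  lex  "built"
[1,2] N  lex  "sent"
[2,3] (NP\N)\N  lex  "gave"
[1,3] NP\N  <  k=2
[0,3] NP  <  k=1
[3,4] (NP/(NP\S))\NP  lex  "ate"
[0,4] NP/(NP\S)  <  k=3
[4,5] NP\S  lex  "a"
[0,5] NP  >  k=4
[5,6] S\PP  lex  "song"
[6,7] S\(S\PP)  lex  "cat"
[5,7] S  <  k=6
[7,8] (S\NP)\S  lex  "dog"
[5,8] S\NP  <  k=7
[0,8] S  <  k=5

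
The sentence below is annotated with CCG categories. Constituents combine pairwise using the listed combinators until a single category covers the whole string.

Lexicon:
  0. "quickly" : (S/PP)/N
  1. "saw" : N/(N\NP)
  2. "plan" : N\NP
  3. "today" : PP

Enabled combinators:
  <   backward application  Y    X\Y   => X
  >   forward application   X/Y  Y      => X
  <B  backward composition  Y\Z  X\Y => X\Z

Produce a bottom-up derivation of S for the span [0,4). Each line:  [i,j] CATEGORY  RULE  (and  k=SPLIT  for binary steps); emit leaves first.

[0,4] S   >
  [0,3] S/PP   >
    [0,1] "quickly" : (S/PP)/N
    [1,3] N   >
      [1,2] "saw" : N/(N\NP)
      [2,3] "plan" : N\NP
  [3,4] "today" : PP

[0,1] (S/PP)/N  lex  "quickly"
[1,2] N/(N\NP)  lex  "saw"
[2,3] N\NP  lex  "plan"
[1,3] N  >  k=2
[0,3] S/PP  >  k=1
[3,4] PP  lex  "today"
[0,4] S  >  k=3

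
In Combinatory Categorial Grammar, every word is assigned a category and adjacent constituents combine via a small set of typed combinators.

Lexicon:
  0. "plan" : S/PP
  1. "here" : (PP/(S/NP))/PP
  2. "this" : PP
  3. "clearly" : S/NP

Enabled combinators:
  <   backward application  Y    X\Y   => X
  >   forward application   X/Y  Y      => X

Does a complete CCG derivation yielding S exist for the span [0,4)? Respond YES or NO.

[0,4] S   >
  [0,1] "plan" : S/PP
  [1,4] PP   >
    [1,3] PP/(S/NP)   >
      [1,2] "here" : (PP/(S/NP))/PP
      [2,3] "this" : PP
    [3,4] "clearly" : S/NP

YES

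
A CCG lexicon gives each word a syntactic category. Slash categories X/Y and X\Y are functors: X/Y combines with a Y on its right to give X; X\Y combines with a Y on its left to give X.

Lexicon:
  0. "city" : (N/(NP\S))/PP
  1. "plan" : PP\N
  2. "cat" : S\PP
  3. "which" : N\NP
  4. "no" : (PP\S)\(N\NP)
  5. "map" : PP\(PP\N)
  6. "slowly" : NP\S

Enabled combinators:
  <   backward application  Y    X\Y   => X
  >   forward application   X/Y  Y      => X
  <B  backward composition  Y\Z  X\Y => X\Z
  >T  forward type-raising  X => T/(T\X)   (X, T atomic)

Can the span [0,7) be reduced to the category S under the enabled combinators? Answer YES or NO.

NO

(N/(NP\S))/PP PP\N S\PP N\NP (PP\S)\(N\NP) PP\(PP\N) NP\S
CKY chart[0,7] = {N, N/(N\N), NP/(NP\N), PP/(PP\N), S/(S\N)}; S ∉ chart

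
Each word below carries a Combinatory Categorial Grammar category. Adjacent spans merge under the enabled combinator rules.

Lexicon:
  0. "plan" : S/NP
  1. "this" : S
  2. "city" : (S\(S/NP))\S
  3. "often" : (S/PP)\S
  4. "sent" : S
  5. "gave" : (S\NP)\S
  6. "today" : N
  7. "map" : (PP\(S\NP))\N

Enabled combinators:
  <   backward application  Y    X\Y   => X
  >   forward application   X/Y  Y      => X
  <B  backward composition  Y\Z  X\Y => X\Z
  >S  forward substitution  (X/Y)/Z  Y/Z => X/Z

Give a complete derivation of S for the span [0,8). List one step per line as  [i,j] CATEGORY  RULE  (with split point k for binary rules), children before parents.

[0,1] S/NP  lex  "plan"
[1,2] S  lex  "this"
[2,3] (S\(S/NP))\S  lex  "city"
[1,3] S\(S/NP)  <  k=2
[0,3] S  <  k=1
[3,4] (S/PP)\S  lex  "often"
[0,4] S/PP  <  k=3
[4,5] S  lex  "sent"
[5,6] (S\NP)\S  lex  "gave"
[4,6] S\NP  <  k=5
[6,7] N  lex  "today"
[7,8] (PP\(S\NP))\N  lex  "map"
[6,8] PP\(S\NP)  <  k=7
[4,8] PP  <  k=6
[0,8] S  >  k=4

[0,8] S   >
  [0,4] S/PP   <
    [0,3] S   <
      [0,1] "plan" : S/NP
      [1,3] S\(S/NP)   <
        [1,2] "this" : S
        [2,3] "city" : (S\(S/NP))\S
    [3,4] "often" : (S/PP)\S
  [4,8] PP   <
    [4,6] S\NP   <
      [4,5] "sent" : S
      [5,6] "gave" : (S\NP)\S
    [6,8] PP\(S\NP)   <
      [6,7] "today" : N
      [7,8] "map" : (PP\(S\NP))\N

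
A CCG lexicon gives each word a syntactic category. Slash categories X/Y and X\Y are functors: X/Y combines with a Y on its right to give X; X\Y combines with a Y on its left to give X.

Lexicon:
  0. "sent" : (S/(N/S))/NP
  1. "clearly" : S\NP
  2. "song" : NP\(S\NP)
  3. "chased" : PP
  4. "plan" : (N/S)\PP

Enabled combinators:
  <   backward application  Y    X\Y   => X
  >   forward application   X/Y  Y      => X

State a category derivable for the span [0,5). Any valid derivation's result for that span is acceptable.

S

[0,5] S   >
  [0,3] S/(N/S)   >
    [0,1] "sent" : (S/(N/S))/NP
    [1,3] NP   <
      [1,2] "clearly" : S\NP
      [2,3] "song" : NP\(S\NP)
  [3,5] N/S   <
    [3,4] "chased" : PP
    [4,5] "plan" : (N/S)\PP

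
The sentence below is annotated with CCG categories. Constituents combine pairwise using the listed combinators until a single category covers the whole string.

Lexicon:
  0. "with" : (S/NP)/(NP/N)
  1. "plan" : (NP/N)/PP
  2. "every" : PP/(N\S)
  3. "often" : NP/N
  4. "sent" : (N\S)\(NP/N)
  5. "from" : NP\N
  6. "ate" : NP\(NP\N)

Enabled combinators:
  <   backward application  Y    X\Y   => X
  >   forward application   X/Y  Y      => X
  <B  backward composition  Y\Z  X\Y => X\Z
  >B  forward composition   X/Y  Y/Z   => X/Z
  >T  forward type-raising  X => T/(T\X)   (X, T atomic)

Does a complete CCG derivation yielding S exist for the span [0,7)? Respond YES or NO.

YES

[0,7] S   >
  [0,5] S/NP   >
    [0,1] "with" : (S/NP)/(NP/N)
    [1,5] NP/N   >
      [1,2] "plan" : (NP/N)/PP
      [2,5] PP   >
        [2,3] "every" : PP/(N\S)
        [3,5] N\S   <
          [3,4] "often" : NP/N
          [4,5] "sent" : (N\S)\(NP/N)
  [5,7] NP   <
    [5,6] "from" : NP\N
    [6,7] "ate" : NP\(NP\N)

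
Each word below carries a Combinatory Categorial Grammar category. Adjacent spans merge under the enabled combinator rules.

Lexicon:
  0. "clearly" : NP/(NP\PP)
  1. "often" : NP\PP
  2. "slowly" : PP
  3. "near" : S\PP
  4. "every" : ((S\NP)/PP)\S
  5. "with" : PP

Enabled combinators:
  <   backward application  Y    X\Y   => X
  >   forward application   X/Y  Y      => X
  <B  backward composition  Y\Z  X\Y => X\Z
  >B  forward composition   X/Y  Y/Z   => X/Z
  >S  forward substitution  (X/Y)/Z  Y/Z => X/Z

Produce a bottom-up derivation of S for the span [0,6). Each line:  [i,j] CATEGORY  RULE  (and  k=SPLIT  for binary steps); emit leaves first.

[0,1] NP/(NP\PP)  lex  "clearly"
[1,2] NP\PP  lex  "often"
[0,2] NP  >  k=1
[2,3] PP  lex  "slowly"
[3,4] S\PP  lex  "near"
[2,4] S  <  k=3
[4,5] ((S\NP)/PP)\S  lex  "every"
[2,5] (S\NP)/PP  <  k=4
[5,6] PP  lex  "with"
[2,6] S\NP  >  k=5
[0,6] S  <  k=2

[0,6] S   <
  [0,2] NP   >
    [0,1] "clearly" : NP/(NP\PP)
    [1,2] "often" : NP\PP
  [2,6] S\NP   >
    [2,5] (S\NP)/PP   <
      [2,4] S   <
        [2,3] "slowly" : PP
        [3,4] "near" : S\PP
      [4,5] "every" : ((S\NP)/PP)\S
    [5,6] "with" : PP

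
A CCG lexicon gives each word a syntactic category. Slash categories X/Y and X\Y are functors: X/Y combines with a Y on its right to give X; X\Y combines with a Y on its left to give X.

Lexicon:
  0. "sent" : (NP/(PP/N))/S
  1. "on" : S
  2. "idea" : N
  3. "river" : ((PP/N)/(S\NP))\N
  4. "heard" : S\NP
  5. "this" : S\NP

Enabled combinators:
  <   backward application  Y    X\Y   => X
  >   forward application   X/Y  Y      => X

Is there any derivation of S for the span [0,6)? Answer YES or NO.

[0,6] S   <
  [0,5] NP   >
    [0,2] NP/(PP/N)   >
      [0,1] "sent" : (NP/(PP/N))/S
      [1,2] "on" : S
    [2,5] PP/N   >
      [2,4] (PP/N)/(S\NP)   <
        [2,3] "idea" : N
        [3,4] "river" : ((PP/N)/(S\NP))\N
      [4,5] "heard" : S\NP
  [5,6] "this" : S\NP

YES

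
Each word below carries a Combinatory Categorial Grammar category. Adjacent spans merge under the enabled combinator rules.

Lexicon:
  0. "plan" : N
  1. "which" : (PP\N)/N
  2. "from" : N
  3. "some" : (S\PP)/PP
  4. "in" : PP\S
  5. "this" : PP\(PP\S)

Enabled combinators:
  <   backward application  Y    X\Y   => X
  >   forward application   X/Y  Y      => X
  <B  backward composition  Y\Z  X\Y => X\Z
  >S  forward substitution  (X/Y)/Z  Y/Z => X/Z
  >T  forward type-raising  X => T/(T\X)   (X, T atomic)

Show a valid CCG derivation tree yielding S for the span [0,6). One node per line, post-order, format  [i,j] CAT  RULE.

[0,6] S   <
  [0,3] PP   <
    [0,1] "plan" : N
    [1,3] PP\N   >
      [1,2] "which" : (PP\N)/N
      [2,3] "from" : N
  [3,6] S\PP   >
    [3,4] "some" : (S\PP)/PP
    [4,6] PP   <
      [4,5] "in" : PP\S
      [5,6] "this" : PP\(PP\S)

[0,1] N  lex  "plan"
[1,2] (PP\N)/N  lex  "which"
[2,3] N  lex  "from"
[1,3] PP\N  >  k=2
[0,3] PP  <  k=1
[3,4] (S\PP)/PP  lex  "some"
[4,5] PP\S  lex  "in"
[5,6] PP\(PP\S)  lex  "this"
[4,6] PP  <  k=5
[3,6] S\PP  >  k=4
[0,6] S  <  k=3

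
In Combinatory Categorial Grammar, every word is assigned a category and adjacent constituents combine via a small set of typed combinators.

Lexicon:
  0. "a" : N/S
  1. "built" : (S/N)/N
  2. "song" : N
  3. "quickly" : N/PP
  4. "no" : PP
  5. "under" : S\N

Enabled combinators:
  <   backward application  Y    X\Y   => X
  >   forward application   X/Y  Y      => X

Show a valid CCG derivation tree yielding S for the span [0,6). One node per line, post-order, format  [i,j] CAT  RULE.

[0,6] S   <
  [0,5] N   >
    [0,1] "a" : N/S
    [1,5] S   >
      [1,3] S/N   >
        [1,2] "built" : (S/N)/N
        [2,3] "song" : N
      [3,5] N   >
        [3,4] "quickly" : N/PP
        [4,5] "no" : PP
  [5,6] "under" : S\N

[0,1] N/S  lex  "a"
[1,2] (S/N)/N  lex  "built"
[2,3] N  lex  "song"
[1,3] S/N  >  k=2
[3,4] N/PP  lex  "quickly"
[4,5] PP  lex  "no"
[3,5] N  >  k=4
[1,5] S  >  k=3
[0,5] N  >  k=1
[5,6] S\N  lex  "under"
[0,6] S  <  k=5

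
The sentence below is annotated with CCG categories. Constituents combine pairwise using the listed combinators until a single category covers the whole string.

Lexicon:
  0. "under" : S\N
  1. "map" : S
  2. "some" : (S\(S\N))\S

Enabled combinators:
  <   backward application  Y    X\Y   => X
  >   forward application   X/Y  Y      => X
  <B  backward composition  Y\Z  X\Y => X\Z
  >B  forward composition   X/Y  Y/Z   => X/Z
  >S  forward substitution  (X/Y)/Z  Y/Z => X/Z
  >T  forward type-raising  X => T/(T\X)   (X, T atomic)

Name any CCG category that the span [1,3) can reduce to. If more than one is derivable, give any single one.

S\(S\N)

[0,3] S   <
  [0,1] "under" : S\N
  [1,3] S\(S\N)   <
    [1,2] "map" : S
    [2,3] "some" : (S\(S\N))\S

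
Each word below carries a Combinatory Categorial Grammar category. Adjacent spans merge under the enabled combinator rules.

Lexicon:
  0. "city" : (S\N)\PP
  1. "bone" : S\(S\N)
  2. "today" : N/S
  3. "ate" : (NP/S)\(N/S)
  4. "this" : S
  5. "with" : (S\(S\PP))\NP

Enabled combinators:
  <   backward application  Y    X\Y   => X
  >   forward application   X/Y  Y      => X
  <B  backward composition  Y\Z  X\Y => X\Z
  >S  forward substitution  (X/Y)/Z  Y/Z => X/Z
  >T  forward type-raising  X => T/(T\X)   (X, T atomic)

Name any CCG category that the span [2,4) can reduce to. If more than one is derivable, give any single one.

NP/S

[0,6] S   <
  [0,2] S\PP   <B
    [0,1] "city" : (S\N)\PP
    [1,2] "bone" : S\(S\N)
  [2,6] S\(S\PP)   <
    [2,5] NP   >
      [2,4] NP/S   <
        [2,3] "today" : N/S
        [3,4] "ate" : (NP/S)\(N/S)
      [4,5] "this" : S
    [5,6] "with" : (S\(S\PP))\NP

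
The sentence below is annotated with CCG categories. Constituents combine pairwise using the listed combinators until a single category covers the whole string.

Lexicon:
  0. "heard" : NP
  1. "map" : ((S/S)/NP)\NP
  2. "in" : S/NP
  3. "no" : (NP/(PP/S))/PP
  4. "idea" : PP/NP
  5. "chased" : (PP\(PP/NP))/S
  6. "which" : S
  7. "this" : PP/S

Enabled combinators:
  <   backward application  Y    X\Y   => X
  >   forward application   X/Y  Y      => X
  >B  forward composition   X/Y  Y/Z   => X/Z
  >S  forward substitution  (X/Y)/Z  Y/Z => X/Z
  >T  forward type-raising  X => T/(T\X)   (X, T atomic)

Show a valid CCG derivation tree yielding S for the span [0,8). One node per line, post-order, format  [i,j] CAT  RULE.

[0,8] S   >
  [0,3] S/NP   >S
    [0,2] (S/S)/NP   <
      [0,1] "heard" : NP
      [1,2] "map" : ((S/S)/NP)\NP
    [2,3] "in" : S/NP
  [3,8] NP   >
    [3,7] NP/(PP/S)   >
      [3,4] "no" : (NP/(PP/S))/PP
      [4,7] PP   <
        [4,5] "idea" : PP/NP
        [5,7] PP\(PP/NP)   >
          [5,6] "chased" : (PP\(PP/NP))/S
          [6,7] "which" : S
    [7,8] "this" : PP/S

[0,1] NP  lex  "heard"
[1,2] ((S/S)/NP)\NP  lex  "map"
[0,2] (S/S)/NP  <  k=1
[2,3] S/NP  lex  "in"
[0,3] S/NP  >S  k=2
[3,4] (NP/(PP/S))/PP  lex  "no"
[4,5] PP/NP  lex  "idea"
[5,6] (PP\(PP/NP))/S  lex  "chased"
[6,7] S  lex  "which"
[5,7] PP\(PP/NP)  >  k=6
[4,7] PP  <  k=5
[3,7] NP/(PP/S)  >  k=4
[7,8] PP/S  lex  "this"
[3,8] NP  >  k=7
[0,8] S  >  k=3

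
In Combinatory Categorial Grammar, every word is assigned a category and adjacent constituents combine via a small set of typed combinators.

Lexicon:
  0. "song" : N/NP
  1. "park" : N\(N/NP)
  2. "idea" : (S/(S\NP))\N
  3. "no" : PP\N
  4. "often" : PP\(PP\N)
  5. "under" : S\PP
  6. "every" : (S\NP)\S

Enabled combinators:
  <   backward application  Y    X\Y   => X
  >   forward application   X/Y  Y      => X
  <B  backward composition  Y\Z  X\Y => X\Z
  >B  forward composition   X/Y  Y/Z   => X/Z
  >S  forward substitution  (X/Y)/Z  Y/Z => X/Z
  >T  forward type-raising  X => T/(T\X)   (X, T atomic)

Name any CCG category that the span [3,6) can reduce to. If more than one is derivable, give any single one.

S

[0,7] S   >
  [0,3] S/(S\NP)   <
    [0,2] N   <
      [0,1] "song" : N/NP
      [1,2] "park" : N\(N/NP)
    [2,3] "idea" : (S/(S\NP))\N
  [3,7] S\NP   <
    [3,6] S   <
      [3,5] PP   <
        [3,4] "no" : PP\N
        [4,5] "often" : PP\(PP\N)
      [5,6] "under" : S\PP
    [6,7] "every" : (S\NP)\S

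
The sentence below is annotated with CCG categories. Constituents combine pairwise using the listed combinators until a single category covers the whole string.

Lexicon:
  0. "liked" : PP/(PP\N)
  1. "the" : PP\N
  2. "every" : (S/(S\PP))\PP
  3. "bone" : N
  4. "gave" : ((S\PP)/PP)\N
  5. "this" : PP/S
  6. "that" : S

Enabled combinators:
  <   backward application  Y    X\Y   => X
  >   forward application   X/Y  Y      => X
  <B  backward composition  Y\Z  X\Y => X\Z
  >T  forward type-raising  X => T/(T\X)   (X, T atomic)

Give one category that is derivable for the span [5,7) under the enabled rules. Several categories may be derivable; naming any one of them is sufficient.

PP

[0,7] S   >
  [0,3] S/(S\PP)   <
    [0,2] PP   >
      [0,1] "liked" : PP/(PP\N)
      [1,2] "the" : PP\N
    [2,3] "every" : (S/(S\PP))\PP
  [3,7] S\PP   >
    [3,5] (S\PP)/PP   <
      [3,4] "bone" : N
      [4,5] "gave" : ((S\PP)/PP)\N
    [5,7] PP   >
      [5,6] "this" : PP/S
      [6,7] "that" : S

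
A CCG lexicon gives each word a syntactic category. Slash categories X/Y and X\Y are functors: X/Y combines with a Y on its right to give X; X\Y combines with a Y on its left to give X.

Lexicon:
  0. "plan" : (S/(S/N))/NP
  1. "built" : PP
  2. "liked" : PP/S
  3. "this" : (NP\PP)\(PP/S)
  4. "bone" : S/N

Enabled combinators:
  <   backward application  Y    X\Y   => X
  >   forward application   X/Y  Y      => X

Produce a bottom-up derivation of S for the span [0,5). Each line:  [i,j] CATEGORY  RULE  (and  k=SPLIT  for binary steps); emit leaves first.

[0,1] (S/(S/N))/NP  lex  "plan"
[1,2] PP  lex  "built"
[2,3] PP/S  lex  "liked"
[3,4] (NP\PP)\(PP/S)  lex  "this"
[2,4] NP\PP  <  k=3
[1,4] NP  <  k=2
[0,4] S/(S/N)  >  k=1
[4,5] S/N  lex  "bone"
[0,5] S  >  k=4

[0,5] S   >
  [0,4] S/(S/N)   >
    [0,1] "plan" : (S/(S/N))/NP
    [1,4] NP   <
      [1,2] "built" : PP
      [2,4] NP\PP   <
        [2,3] "liked" : PP/S
        [3,4] "this" : (NP\PP)\(PP/S)
  [4,5] "bone" : S/N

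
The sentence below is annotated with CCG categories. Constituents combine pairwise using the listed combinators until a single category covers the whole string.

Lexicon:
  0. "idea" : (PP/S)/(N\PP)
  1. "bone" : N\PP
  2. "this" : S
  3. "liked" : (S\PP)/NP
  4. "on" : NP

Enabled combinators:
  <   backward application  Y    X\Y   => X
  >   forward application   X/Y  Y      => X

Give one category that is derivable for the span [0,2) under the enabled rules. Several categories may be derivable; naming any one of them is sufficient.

PP/S

[0,5] S   <
  [0,3] PP   >
    [0,2] PP/S   >
      [0,1] "idea" : (PP/S)/(N\PP)
      [1,2] "bone" : N\PP
    [2,3] "this" : S
  [3,5] S\PP   >
    [3,4] "liked" : (S\PP)/NP
    [4,5] "on" : NP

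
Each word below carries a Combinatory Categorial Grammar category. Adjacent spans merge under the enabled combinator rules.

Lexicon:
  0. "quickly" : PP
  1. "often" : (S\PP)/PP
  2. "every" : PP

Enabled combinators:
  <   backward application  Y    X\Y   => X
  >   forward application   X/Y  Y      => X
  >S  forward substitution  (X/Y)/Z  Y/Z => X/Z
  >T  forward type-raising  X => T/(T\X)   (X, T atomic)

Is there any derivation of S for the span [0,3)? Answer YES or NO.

YES

[0,3] S   <
  [0,1] "quickly" : PP
  [1,3] S\PP   >
    [1,2] "often" : (S\PP)/PP
    [2,3] "every" : PP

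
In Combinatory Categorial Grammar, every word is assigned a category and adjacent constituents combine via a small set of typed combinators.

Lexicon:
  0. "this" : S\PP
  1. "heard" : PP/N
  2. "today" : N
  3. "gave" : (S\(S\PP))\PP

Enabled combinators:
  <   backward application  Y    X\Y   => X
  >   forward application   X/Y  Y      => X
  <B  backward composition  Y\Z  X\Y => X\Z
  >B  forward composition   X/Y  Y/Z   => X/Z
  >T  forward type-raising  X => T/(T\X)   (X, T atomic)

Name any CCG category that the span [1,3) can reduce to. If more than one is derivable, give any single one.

PP

[0,4] S   <
  [0,1] "this" : S\PP
  [1,4] S\(S\PP)   <
    [1,3] PP   >
      [1,2] "heard" : PP/N
      [2,3] "today" : N
    [3,4] "gave" : (S\(S\PP))\PP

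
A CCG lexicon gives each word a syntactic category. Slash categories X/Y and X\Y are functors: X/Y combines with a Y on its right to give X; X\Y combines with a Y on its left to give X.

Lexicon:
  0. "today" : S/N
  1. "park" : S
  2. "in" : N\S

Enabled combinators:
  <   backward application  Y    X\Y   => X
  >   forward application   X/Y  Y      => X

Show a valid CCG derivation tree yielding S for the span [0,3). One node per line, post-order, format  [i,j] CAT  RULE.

[0,1] S/N  lex  "today"
[1,2] S  lex  "park"
[2,3] N\S  lex  "in"
[1,3] N  <  k=2
[0,3] S  >  k=1

[0,3] S   >
  [0,1] "today" : S/N
  [1,3] N   <
    [1,2] "park" : S
    [2,3] "in" : N\S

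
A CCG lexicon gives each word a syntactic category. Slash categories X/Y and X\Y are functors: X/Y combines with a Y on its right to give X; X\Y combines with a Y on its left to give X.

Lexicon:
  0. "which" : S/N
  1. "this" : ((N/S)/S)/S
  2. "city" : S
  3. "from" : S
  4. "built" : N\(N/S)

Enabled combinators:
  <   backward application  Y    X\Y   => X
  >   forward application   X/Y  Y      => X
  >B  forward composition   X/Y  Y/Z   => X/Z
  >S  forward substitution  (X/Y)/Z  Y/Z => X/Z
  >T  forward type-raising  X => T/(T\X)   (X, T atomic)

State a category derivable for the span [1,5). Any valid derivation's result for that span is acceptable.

[0,5] S   >
  [0,1] "which" : S/N
  [1,5] N   <
    [1,4] N/S   >
      [1,3] (N/S)/S   >
        [1,2] "this" : ((N/S)/S)/S
        [2,3] "city" : S
      [3,4] "from" : S
    [4,5] "built" : N\(N/S)

N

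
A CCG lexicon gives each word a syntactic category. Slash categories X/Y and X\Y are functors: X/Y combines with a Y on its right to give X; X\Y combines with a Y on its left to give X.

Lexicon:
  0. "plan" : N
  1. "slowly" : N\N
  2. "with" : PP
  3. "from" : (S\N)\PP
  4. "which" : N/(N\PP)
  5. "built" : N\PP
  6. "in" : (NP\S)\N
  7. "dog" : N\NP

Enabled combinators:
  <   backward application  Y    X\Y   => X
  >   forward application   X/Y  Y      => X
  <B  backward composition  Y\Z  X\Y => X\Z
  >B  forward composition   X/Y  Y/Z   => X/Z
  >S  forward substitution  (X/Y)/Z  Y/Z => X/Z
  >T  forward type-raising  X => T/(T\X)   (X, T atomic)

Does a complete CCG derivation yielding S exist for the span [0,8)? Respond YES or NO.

NO

N N\N PP (S\N)\PP N/(N\PP) N\PP (NP\S)\N N\NP
CKY chart[0,8] = {N, N/(N\N), NP/(NP\N), PP/(PP\N), S/(S\N)}; S ∉ chart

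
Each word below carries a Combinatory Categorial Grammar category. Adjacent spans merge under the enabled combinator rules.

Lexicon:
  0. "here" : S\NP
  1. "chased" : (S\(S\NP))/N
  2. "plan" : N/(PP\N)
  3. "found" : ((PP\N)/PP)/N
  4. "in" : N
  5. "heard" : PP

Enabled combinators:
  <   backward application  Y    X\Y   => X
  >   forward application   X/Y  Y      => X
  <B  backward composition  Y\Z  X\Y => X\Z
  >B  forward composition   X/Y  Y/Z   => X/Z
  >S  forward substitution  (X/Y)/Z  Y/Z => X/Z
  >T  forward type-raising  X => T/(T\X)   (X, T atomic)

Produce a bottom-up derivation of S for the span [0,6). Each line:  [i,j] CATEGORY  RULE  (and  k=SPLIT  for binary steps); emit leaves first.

[0,6] S   <
  [0,1] "here" : S\NP
  [1,6] S\(S\NP)   >
    [1,2] "chased" : (S\(S\NP))/N
    [2,6] N   >
      [2,3] "plan" : N/(PP\N)
      [3,6] PP\N   >
        [3,5] (PP\N)/PP   >
          [3,4] "found" : ((PP\N)/PP)/N
          [4,5] "in" : N
        [5,6] "heard" : PP

[0,1] S\NP  lex  "here"
[1,2] (S\(S\NP))/N  lex  "chased"
[2,3] N/(PP\N)  lex  "plan"
[3,4] ((PP\N)/PP)/N  lex  "found"
[4,5] N  lex  "in"
[3,5] (PP\N)/PP  >  k=4
[5,6] PP  lex  "heard"
[3,6] PP\N  >  k=5
[2,6] N  >  k=3
[1,6] S\(S\NP)  >  k=2
[0,6] S  <  k=1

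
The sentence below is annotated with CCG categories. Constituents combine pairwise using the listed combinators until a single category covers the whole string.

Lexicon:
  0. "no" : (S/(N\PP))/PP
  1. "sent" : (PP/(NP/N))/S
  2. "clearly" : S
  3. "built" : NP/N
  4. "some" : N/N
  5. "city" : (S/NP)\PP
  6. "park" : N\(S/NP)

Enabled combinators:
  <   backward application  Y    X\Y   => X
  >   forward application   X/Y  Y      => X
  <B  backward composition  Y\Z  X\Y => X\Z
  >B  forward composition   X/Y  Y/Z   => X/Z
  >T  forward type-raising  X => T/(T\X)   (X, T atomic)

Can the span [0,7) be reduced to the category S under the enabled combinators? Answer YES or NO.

YES

[0,7] S   >
  [0,5] S/(N\PP)   >
    [0,1] "no" : (S/(N\PP))/PP
    [1,5] PP   >
      [1,3] PP/(NP/N)   >
        [1,2] "sent" : (PP/(NP/N))/S
        [2,3] "clearly" : S
      [3,5] NP/N   >B
        [3,4] "built" : NP/N
        [4,5] "some" : N/N
  [5,7] N\PP   <B
    [5,6] "city" : (S/NP)\PP
    [6,7] "park" : N\(S/NP)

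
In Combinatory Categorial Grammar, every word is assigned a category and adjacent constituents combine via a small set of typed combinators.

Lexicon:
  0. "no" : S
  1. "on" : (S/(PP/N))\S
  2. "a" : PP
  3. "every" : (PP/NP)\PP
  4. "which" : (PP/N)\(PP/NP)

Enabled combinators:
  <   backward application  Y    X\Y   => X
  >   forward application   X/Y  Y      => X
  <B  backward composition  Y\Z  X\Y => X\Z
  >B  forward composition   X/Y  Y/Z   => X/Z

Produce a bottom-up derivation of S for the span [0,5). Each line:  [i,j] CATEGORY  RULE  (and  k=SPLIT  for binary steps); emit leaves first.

[0,1] S  lex  "no"
[1,2] (S/(PP/N))\S  lex  "on"
[0,2] S/(PP/N)  <  k=1
[2,3] PP  lex  "a"
[3,4] (PP/NP)\PP  lex  "every"
[2,4] PP/NP  <  k=3
[4,5] (PP/N)\(PP/NP)  lex  "which"
[2,5] PP/N  <  k=4
[0,5] S  >  k=2

[0,5] S   >
  [0,2] S/(PP/N)   <
    [0,1] "no" : S
    [1,2] "on" : (S/(PP/N))\S
  [2,5] PP/N   <
    [2,4] PP/NP   <
      [2,3] "a" : PP
      [3,4] "every" : (PP/NP)\PP
    [4,5] "which" : (PP/N)\(PP/NP)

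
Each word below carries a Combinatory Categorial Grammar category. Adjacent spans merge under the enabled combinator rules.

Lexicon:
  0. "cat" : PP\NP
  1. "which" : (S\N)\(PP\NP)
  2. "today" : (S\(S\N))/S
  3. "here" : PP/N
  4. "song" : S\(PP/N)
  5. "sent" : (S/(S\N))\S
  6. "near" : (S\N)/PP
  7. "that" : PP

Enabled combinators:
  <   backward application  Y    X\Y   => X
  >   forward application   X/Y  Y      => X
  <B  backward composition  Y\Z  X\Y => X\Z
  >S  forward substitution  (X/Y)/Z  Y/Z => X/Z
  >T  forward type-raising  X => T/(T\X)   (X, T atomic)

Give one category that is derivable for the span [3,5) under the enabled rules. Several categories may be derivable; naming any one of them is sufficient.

[0,8] S   <
  [0,2] S\N   <
    [0,1] "cat" : PP\NP
    [1,2] "which" : (S\N)\(PP\NP)
  [2,8] S\(S\N)   >
    [2,3] "today" : (S\(S\N))/S
    [3,8] S   >
      [3,6] S/(S\N)   <
        [3,5] S   <
          [3,4] "here" : PP/N
          [4,5] "song" : S\(PP/N)
        [5,6] "sent" : (S/(S\N))\S
      [6,8] S\N   >
        [6,7] "near" : (S\N)/PP
        [7,8] "that" : PP

S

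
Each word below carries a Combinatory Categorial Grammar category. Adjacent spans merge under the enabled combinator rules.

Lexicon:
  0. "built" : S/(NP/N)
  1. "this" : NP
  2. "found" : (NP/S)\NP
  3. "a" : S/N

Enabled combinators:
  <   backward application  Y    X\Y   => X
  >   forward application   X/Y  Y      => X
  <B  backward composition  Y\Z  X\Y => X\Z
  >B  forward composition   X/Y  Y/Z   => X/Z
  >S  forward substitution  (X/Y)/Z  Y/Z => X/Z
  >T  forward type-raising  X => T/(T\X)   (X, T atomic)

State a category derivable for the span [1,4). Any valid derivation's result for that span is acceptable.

[0,4] S   >
  [0,1] "built" : S/(NP/N)
  [1,4] NP/N   >B
    [1,3] NP/S   <
      [1,2] "this" : NP
      [2,3] "found" : (NP/S)\NP
    [3,4] "a" : S/N

NP/N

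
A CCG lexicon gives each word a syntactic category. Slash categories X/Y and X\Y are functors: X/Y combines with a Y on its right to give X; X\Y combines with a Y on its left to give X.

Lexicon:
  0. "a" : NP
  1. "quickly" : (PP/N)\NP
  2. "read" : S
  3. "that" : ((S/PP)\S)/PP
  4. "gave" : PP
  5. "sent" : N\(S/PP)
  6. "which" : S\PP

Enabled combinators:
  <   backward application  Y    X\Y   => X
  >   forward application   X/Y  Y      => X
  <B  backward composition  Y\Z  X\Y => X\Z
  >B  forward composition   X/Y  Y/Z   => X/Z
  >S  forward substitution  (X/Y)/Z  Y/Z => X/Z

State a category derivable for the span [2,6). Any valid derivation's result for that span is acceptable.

N

[0,7] S   <
  [0,6] PP   >
    [0,2] PP/N   <
      [0,1] "a" : NP
      [1,2] "quickly" : (PP/N)\NP
    [2,6] N   <
      [2,3] "read" : S
      [3,6] N\S   <B
        [3,5] (S/PP)\S   >
          [3,4] "that" : ((S/PP)\S)/PP
          [4,5] "gave" : PP
        [5,6] "sent" : N\(S/PP)
  [6,7] "which" : S\PP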